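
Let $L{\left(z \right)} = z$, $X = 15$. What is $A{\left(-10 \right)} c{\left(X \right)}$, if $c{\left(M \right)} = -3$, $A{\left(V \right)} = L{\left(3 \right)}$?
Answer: $-9$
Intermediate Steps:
$A{\left(V \right)} = 3$
$A{\left(-10 \right)} c{\left(X \right)} = 3 \left(-3\right) = -9$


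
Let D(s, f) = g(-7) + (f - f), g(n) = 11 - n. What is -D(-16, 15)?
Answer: -18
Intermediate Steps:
D(s, f) = 18 (D(s, f) = (11 - 1*(-7)) + (f - f) = (11 + 7) + 0 = 18 + 0 = 18)
-D(-16, 15) = -1*18 = -18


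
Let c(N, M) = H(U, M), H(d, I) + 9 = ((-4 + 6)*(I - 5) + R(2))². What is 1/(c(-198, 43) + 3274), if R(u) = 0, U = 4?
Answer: 1/9041 ≈ 0.00011061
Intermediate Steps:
H(d, I) = -9 + (-10 + 2*I)² (H(d, I) = -9 + ((-4 + 6)*(I - 5) + 0)² = -9 + (2*(-5 + I) + 0)² = -9 + ((-10 + 2*I) + 0)² = -9 + (-10 + 2*I)²)
c(N, M) = -9 + 4*(-5 + M)²
1/(c(-198, 43) + 3274) = 1/((-9 + 4*(-5 + 43)²) + 3274) = 1/((-9 + 4*38²) + 3274) = 1/((-9 + 4*1444) + 3274) = 1/((-9 + 5776) + 3274) = 1/(5767 + 3274) = 1/9041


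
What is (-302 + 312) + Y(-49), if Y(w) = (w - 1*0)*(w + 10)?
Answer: 1921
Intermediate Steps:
Y(w) = w*(10 + w) (Y(w) = (w + 0)*(10 + w) = w*(10 + w))
(-302 + 312) + Y(-49) = (-302 + 312) - 49*(10 - 49) = 10 - 49*(-39) = 10 + 1911 = 1921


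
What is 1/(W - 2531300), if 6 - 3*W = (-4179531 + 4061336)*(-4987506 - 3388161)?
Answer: -1/329989851653 ≈ -3.0304e-12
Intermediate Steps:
W = -329987320353 (W = 2 - (-4179531 + 4061336)*(-4987506 - 3388161)/3 = 2 - (-118195)*(-8375667)/3 = 2 - ⅓*989961961065 = 2 - 329987320355 = -329987320353)
1/(W - 2531300) = 1/(-329987320353 - 2531300) = 1/(-329989851653) = -1/329989851653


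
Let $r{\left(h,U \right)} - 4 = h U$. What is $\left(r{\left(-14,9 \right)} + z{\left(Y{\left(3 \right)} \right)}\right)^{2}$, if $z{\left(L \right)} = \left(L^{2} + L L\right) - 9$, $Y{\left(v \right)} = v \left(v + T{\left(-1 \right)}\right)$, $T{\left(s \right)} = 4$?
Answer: $564001$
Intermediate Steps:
$Y{\left(v \right)} = v \left(4 + v\right)$ ($Y{\left(v \right)} = v \left(v + 4\right) = v \left(4 + v\right)$)
$r{\left(h,U \right)} = 4 + U h$ ($r{\left(h,U \right)} = 4 + h U = 4 + U h$)
$z{\left(L \right)} = -9 + 2 L^{2}$ ($z{\left(L \right)} = \left(L^{2} + L^{2}\right) - 9 = 2 L^{2} - 9 = -9 + 2 L^{2}$)
$\left(r{\left(-14,9 \right)} + z{\left(Y{\left(3 \right)} \right)}\right)^{2} = \left(\left(4 + 9 \left(-14\right)\right) - \left(9 - 2 \left(3 \left(4 + 3\right)\right)^{2}\right)\right)^{2} = \left(\left(4 - 126\right) - \left(9 - 2 \left(3 \cdot 7\right)^{2}\right)\right)^{2} = \left(-122 - \left(9 - 2 \cdot 21^{2}\right)\right)^{2} = \left(-122 + \left(-9 + 2 \cdot 441\right)\right)^{2} = \left(-122 + \left(-9 + 882\right)\right)^{2} = \left(-122 + 873\right)^{2} = 751^{2} = 564001$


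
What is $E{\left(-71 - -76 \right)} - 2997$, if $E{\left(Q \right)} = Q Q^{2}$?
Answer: $-2872$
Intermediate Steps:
$E{\left(Q \right)} = Q^{3}$
$E{\left(-71 - -76 \right)} - 2997 = \left(-71 - -76\right)^{3} - 2997 = \left(-71 + 76\right)^{3} - 2997 = 5^{3} - 2997 = 125 - 2997 = -2872$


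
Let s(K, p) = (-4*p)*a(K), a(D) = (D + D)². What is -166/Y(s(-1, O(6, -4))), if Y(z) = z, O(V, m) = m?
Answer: -83/32 ≈ -2.5938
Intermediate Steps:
a(D) = 4*D² (a(D) = (2*D)² = 4*D²)
s(K, p) = -16*p*K² (s(K, p) = (-4*p)*(4*K²) = -16*p*K²)
-166/Y(s(-1, O(6, -4))) = -166/((-16*(-4)*(-1)²)) = -166/((-16*(-4)*1)) = -166/64 = -166*1/64 = -83/32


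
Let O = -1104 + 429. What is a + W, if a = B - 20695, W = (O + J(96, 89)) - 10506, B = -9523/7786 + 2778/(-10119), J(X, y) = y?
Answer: -834835183001/26262178 ≈ -31789.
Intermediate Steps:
O = -675
B = -39330915/26262178 (B = -9523*1/7786 + 2778*(-1/10119) = -9523/7786 - 926/3373 = -39330915/26262178 ≈ -1.4976)
W = -11092 (W = (-675 + 89) - 10506 = -586 - 10506 = -11092)
a = -543535104625/26262178 (a = -39330915/26262178 - 20695 = -543535104625/26262178 ≈ -20697.)
a + W = -543535104625/26262178 - 11092 = -834835183001/26262178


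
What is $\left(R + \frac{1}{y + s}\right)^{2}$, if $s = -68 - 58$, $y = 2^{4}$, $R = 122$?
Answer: $\frac{180069561}{12100} \approx 14882.0$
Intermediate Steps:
$y = 16$
$s = -126$ ($s = -68 - 58 = -126$)
$\left(R + \frac{1}{y + s}\right)^{2} = \left(122 + \frac{1}{16 - 126}\right)^{2} = \left(122 + \frac{1}{-110}\right)^{2} = \left(122 - \frac{1}{110}\right)^{2} = \left(\frac{13419}{110}\right)^{2} = \frac{180069561}{12100}$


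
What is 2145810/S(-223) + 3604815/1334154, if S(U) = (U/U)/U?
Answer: -212804512740735/444718 ≈ -4.7852e+8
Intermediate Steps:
S(U) = 1/U
2145810/S(-223) + 3604815/1334154 = 2145810/(1/(-223)) + 3604815/1334154 = 2145810/(-1/223) + 3604815*(1/1334154) = 2145810*(-223) + 1201605/444718 = -478515630 + 1201605/444718 = -212804512740735/444718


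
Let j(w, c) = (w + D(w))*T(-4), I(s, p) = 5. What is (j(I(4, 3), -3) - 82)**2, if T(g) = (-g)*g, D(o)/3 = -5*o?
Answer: 1077444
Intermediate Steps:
D(o) = -15*o (D(o) = 3*(-5*o) = -15*o)
T(g) = -g**2
j(w, c) = 224*w (j(w, c) = (w - 15*w)*(-1*(-4)**2) = (-14*w)*(-1*16) = -14*w*(-16) = 224*w)
(j(I(4, 3), -3) - 82)**2 = (224*5 - 82)**2 = (1120 - 82)**2 = 1038**2 = 1077444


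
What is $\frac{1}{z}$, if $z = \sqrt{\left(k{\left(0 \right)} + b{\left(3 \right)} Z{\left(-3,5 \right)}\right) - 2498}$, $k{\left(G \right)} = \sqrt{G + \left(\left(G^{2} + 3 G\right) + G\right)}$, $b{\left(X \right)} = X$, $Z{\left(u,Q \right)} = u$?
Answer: $- \frac{i \sqrt{2507}}{2507} \approx - 0.019972 i$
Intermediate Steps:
$k{\left(G \right)} = \sqrt{G^{2} + 5 G}$ ($k{\left(G \right)} = \sqrt{G + \left(G^{2} + 4 G\right)} = \sqrt{G^{2} + 5 G}$)
$z = i \sqrt{2507}$ ($z = \sqrt{\left(\sqrt{0 \left(5 + 0\right)} + 3 \left(-3\right)\right) - 2498} = \sqrt{\left(\sqrt{0 \cdot 5} - 9\right) - 2498} = \sqrt{\left(\sqrt{0} - 9\right) - 2498} = \sqrt{\left(0 - 9\right) - 2498} = \sqrt{-9 - 2498} = \sqrt{-2507} = i \sqrt{2507} \approx 50.07 i$)
$\frac{1}{z} = \frac{1}{i \sqrt{2507}} = - \frac{i \sqrt{2507}}{2507}$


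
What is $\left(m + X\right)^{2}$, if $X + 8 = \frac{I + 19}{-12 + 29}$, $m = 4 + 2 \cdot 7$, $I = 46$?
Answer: $\frac{55225}{289} \approx 191.09$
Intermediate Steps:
$m = 18$ ($m = 4 + 14 = 18$)
$X = - \frac{71}{17}$ ($X = -8 + \frac{46 + 19}{-12 + 29} = -8 + \frac{65}{17} = - \frac{71}{17} \approx -4.1765$)
$\left(m + X\right)^{2} = \left(18 - \frac{71}{17}\right)^{2} = \left(\frac{235}{17}\right)^{2} = \frac{55225}{289}$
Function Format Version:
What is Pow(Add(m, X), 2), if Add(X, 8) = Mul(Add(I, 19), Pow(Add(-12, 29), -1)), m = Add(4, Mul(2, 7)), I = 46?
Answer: Rational(55225, 289) ≈ 191.09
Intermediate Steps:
m = 18 (m = Add(4, 14) = 18)
X = Rational(-71, 17) (X = Add(-8, Mul(Add(46, 19), Pow(Add(-12, 29), -1))) = Add(-8, Mul(65, Pow(17, -1))) = Add(-8, Mul(65, Rational(1, 17))) = Add(-8, Rational(65, 17)) = Rational(-71, 17) ≈ -4.1765)
Pow(Add(m, X), 2) = Pow(Add(18, Rational(-71, 17)), 2) = Pow(Rational(235, 17), 2) = Rational(55225, 289)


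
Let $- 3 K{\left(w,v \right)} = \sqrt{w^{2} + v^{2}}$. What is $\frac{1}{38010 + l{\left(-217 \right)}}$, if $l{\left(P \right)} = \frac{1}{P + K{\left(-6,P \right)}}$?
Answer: $\frac{4772484269}{181402102320183} - \frac{5 \sqrt{1885}}{181402102320183} \approx 2.6309 \cdot 10^{-5}$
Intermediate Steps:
$K{\left(w,v \right)} = - \frac{\sqrt{v^{2} + w^{2}}}{3}$ ($K{\left(w,v \right)} = - \frac{\sqrt{w^{2} + v^{2}}}{3} = - \frac{\sqrt{v^{2} + w^{2}}}{3}$)
$l{\left(P \right)} = \frac{1}{P - \frac{\sqrt{36 + P^{2}}}{3}}$ ($l{\left(P \right)} = \frac{1}{P - \frac{\sqrt{P^{2} + \left(-6\right)^{2}}}{3}} = \frac{1}{P - \frac{\sqrt{P^{2} + 36}}{3}} = \frac{1}{P - \frac{\sqrt{36 + P^{2}}}{3}}$)
$\frac{1}{38010 + l{\left(-217 \right)}} = \frac{1}{38010 + \frac{3}{- \sqrt{36 + \left(-217\right)^{2}} + 3 \left(-217\right)}} = \frac{1}{38010 + \frac{3}{- \sqrt{36 + 47089} - 651}} = \frac{1}{38010 + \frac{3}{- \sqrt{47125} - 651}} = \frac{1}{38010 + \frac{3}{- 5 \sqrt{1885} - 651}} = \frac{1}{38010 + \frac{3}{-651 - 5 \sqrt{1885}}}$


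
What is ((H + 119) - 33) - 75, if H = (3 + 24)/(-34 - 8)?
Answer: 145/14 ≈ 10.357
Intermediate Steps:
H = -9/14 (H = 27/(-42) = 27*(-1/42) = -9/14 ≈ -0.64286)
((H + 119) - 33) - 75 = ((-9/14 + 119) - 33) - 75 = (1657/14 - 33) - 75 = 1195/14 - 75 = 145/14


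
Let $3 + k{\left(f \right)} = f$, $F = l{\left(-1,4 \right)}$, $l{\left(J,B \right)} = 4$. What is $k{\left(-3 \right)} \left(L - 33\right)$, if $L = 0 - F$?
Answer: $222$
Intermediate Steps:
$F = 4$
$k{\left(f \right)} = -3 + f$
$L = -4$ ($L = 0 - 4 = -4$)
$k{\left(-3 \right)} \left(L - 33\right) = \left(-3 - 3\right) \left(-4 - 33\right) = \left(-6\right) \left(-37\right) = 222$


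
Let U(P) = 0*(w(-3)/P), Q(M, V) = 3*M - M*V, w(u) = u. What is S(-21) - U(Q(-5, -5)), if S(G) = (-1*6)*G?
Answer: 126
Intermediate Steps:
Q(M, V) = 3*M - M*V
U(P) = 0 (U(P) = 0*(-3/P) = 0)
S(G) = -6*G
S(-21) - U(Q(-5, -5)) = -6*(-21) - 1*0 = 126 + 0 = 126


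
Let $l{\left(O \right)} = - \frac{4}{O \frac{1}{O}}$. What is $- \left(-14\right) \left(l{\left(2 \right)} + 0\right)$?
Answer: $-56$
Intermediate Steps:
$l{\left(O \right)} = -4$ ($l{\left(O \right)} = - \frac{4}{1} = \left(-4\right) 1 = -4$)
$- \left(-14\right) \left(l{\left(2 \right)} + 0\right) = - \left(-14\right) \left(-4 + 0\right) = - \left(-14\right) \left(-4\right) = \left(-1\right) 56 = -56$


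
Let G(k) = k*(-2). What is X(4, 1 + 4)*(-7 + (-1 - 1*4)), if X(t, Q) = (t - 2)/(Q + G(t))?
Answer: 8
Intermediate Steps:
G(k) = -2*k
X(t, Q) = (-2 + t)/(Q - 2*t) (X(t, Q) = (t - 2)/(Q - 2*t) = (-2 + t)/(Q - 2*t))
X(4, 1 + 4)*(-7 + (-1 - 1*4)) = ((-2 + 4)/((1 + 4) - 2*4))*(-7 + (-1 - 1*4)) = (2/(5 - 8))*(-7 + (-1 - 4)) = (2/(-3))*(-7 - 5) = -⅓*2*(-12) = -⅔*(-12) = 8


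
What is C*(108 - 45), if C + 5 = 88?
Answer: 5229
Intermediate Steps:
C = 83 (C = -5 + 88 = 83)
C*(108 - 45) = 83*(108 - 45) = 83*63 = 5229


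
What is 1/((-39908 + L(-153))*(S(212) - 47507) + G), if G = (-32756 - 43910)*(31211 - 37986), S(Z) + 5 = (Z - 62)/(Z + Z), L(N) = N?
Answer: 212/513628556409 ≈ 4.1275e-10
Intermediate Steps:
S(Z) = -5 + (-62 + Z)/(2*Z) (S(Z) = -5 + (Z - 62)/(Z + Z) = -5 + (-62 + Z)/((2*Z)) = -5 + (-62 + Z)*(1/(2*Z)) = -5 + (-62 + Z)/(2*Z))
G = 519412150 (G = -76666*(-6775) = 519412150)
1/((-39908 + L(-153))*(S(212) - 47507) + G) = 1/((-39908 - 153)*((-9/2 - 31/212) - 47507) + 519412150) = 1/(-40061*((-9/2 - 31*1/212) - 47507) + 519412150) = 1/(-40061*((-9/2 - 31/212) - 47507) + 519412150) = 1/(-40061*(-985/212 - 47507) + 519412150) = 1/(-40061*(-10072469/212) + 519412150) = 1/(403513180609/212 + 519412150) = 1/(513628556409/212) = 212/513628556409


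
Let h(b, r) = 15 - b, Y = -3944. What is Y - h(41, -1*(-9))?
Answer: -3918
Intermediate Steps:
Y - h(41, -1*(-9)) = -3944 - (15 - 1*41) = -3944 - (15 - 41) = -3944 - 1*(-26) = -3944 + 26 = -3918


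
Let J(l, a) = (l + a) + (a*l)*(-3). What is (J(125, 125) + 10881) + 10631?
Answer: -25113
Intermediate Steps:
J(l, a) = a + l - 3*a*l (J(l, a) = (a + l) - 3*a*l = a + l - 3*a*l)
(J(125, 125) + 10881) + 10631 = ((125 + 125 - 3*125*125) + 10881) + 10631 = ((125 + 125 - 46875) + 10881) + 10631 = (-46625 + 10881) + 10631 = -35744 + 10631 = -25113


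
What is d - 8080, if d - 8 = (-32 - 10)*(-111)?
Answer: -3410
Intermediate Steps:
d = 4670 (d = 8 + (-32 - 10)*(-111) = 8 - 42*(-111) = 8 + 4662 = 4670)
d - 8080 = 4670 - 8080 = -3410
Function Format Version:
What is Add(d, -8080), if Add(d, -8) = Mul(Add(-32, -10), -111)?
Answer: -3410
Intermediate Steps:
d = 4670 (d = Add(8, Mul(Add(-32, -10), -111)) = Add(8, Mul(-42, -111)) = Add(8, 4662) = 4670)
Add(d, -8080) = Add(4670, -8080) = -3410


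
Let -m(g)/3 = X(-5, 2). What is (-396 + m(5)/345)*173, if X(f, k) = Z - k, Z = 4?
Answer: -7878766/115 ≈ -68511.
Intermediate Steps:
X(f, k) = 4 - k
m(g) = -6 (m(g) = -3*(4 - 1*2) = -3*(4 - 2) = -3*2 = -6)
(-396 + m(5)/345)*173 = (-396 - 6/345)*173 = (-396 - 6*1/345)*173 = (-396 - 2/115)*173 = -45542/115*173 = -7878766/115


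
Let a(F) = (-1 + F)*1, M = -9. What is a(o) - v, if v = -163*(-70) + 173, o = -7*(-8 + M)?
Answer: -11465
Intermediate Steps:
o = 119 (o = -7*(-8 - 9) = -7*(-17) = 119)
a(F) = -1 + F
v = 11583 (v = 11410 + 173 = 11583)
a(o) - v = (-1 + 119) - 1*11583 = 118 - 11583 = -11465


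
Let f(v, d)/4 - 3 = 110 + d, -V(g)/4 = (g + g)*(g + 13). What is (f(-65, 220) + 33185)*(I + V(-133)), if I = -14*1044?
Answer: -4911631032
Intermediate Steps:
V(g) = -8*g*(13 + g) (V(g) = -4*(g + g)*(g + 13) = -4*2*g*(13 + g) = -8*g*(13 + g))
f(v, d) = 452 + 4*d (f(v, d) = 12 + 4*(110 + d) = 12 + (440 + 4*d) = 452 + 4*d)
I = -14616
(f(-65, 220) + 33185)*(I + V(-133)) = ((452 + 4*220) + 33185)*(-14616 - 8*(-133)*(13 - 133)) = ((452 + 880) + 33185)*(-14616 - 8*(-133)*(-120)) = (1332 + 33185)*(-14616 - 127680) = 34517*(-142296) = -4911631032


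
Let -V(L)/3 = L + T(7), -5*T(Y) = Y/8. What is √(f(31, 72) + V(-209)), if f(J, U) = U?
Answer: 3*√31090/20 ≈ 26.449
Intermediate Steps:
T(Y) = -Y/40 (T(Y) = -Y/(5*8) = -Y/40)
V(L) = 21/40 - 3*L (V(L) = -3*(L - 1/40*7) = -3*(L - 7/40) = -3*(-7/40 + L) = 21/40 - 3*L)
√(f(31, 72) + V(-209)) = √(72 + (21/40 - 3*(-209))) = √(72 + (21/40 + 627)) = √(72 + 25101/40) = √(27981/40) = 3*√31090/20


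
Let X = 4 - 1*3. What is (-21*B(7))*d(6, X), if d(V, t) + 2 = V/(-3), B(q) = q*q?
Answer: 4116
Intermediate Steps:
B(q) = q**2
X = 1 (X = 4 - 3 = 1)
d(V, t) = -2 - V/3 (d(V, t) = -2 + V/(-3) = -2 + V*(-1/3) = -2 - V/3)
(-21*B(7))*d(6, X) = (-21*7**2)*(-2 - 1/3*6) = (-21*49)*(-2 - 2) = -1029*(-4) = 4116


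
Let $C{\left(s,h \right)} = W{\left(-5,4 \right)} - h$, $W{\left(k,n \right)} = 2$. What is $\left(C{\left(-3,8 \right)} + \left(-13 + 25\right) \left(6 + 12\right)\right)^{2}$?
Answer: $44100$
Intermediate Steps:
$C{\left(s,h \right)} = 2 - h$
$\left(C{\left(-3,8 \right)} + \left(-13 + 25\right) \left(6 + 12\right)\right)^{2} = \left(\left(2 - 8\right) + \left(-13 + 25\right) \left(6 + 12\right)\right)^{2} = \left(\left(2 - 8\right) + 12 \cdot 18\right)^{2} = \left(-6 + 216\right)^{2} = 210^{2} = 44100$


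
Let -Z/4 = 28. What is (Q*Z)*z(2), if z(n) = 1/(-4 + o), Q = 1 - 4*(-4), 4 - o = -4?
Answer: -476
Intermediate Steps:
o = 8 (o = 4 - 1*(-4) = 4 + 4 = 8)
Q = 17 (Q = 1 - 1*(-16) = 1 + 16 = 17)
Z = -112 (Z = -4*28 = -112)
z(n) = ¼ (z(n) = 1/(-4 + 8) = 1/4 = ¼)
(Q*Z)*z(2) = (17*(-112))*(¼) = -1904*¼ = -476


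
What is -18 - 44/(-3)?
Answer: -10/3 ≈ -3.3333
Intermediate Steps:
-18 - 44/(-3) = -18 - ⅓*(-44) = -18 + 44/3 = -10/3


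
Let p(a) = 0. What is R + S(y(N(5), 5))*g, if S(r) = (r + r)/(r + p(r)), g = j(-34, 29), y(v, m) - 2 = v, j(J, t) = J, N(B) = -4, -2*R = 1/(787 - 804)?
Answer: -2311/34 ≈ -67.971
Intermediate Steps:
R = 1/34 (R = -1/(2*(787 - 804)) = -½/(-17) = -½*(-1/17) = 1/34 ≈ 0.029412)
y(v, m) = 2 + v
g = -34
S(r) = 2 (S(r) = (r + r)/(r + 0) = (2*r)/r = 2)
R + S(y(N(5), 5))*g = 1/34 + 2*(-34) = 1/34 - 68 = -2311/34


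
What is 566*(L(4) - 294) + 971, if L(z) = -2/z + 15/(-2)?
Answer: -169961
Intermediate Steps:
L(z) = -15/2 - 2/z (L(z) = -2/z + 15*(-½) = -2/z - 15/2 = -15/2 - 2/z)
566*(L(4) - 294) + 971 = 566*((-15/2 - 2/4) - 294) + 971 = 566*((-15/2 - 2*¼) - 294) + 971 = 566*((-15/2 - ½) - 294) + 971 = 566*(-8 - 294) + 971 = 566*(-302) + 971 = -170932 + 971 = -169961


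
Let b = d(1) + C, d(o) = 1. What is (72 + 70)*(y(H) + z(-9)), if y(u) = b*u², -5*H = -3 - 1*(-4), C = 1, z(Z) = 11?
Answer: 39334/25 ≈ 1573.4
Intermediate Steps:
H = -⅕ (H = -(-3 - 1*(-4))/5 = -(-3 + 4)/5 = -⅕*1 = -⅕ ≈ -0.20000)
b = 2 (b = 1 + 1 = 2)
y(u) = 2*u²
(72 + 70)*(y(H) + z(-9)) = (72 + 70)*(2*(-⅕)² + 11) = 142*(2*(1/25) + 11) = 142*(2/25 + 11) = 142*(277/25) = 39334/25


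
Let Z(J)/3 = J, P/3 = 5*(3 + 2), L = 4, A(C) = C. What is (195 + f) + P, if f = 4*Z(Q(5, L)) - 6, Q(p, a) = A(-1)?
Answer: 252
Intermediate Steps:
P = 75 (P = 3*(5*(3 + 2)) = 3*(5*5) = 3*25 = 75)
Q(p, a) = -1
Z(J) = 3*J
f = -18 (f = 4*(3*(-1)) - 6 = 4*(-3) - 6 = -12 - 6 = -18)
(195 + f) + P = (195 - 18) + 75 = 177 + 75 = 252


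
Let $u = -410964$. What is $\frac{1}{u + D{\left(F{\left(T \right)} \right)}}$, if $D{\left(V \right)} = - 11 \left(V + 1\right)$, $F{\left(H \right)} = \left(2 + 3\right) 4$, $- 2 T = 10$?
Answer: $- \frac{1}{411195} \approx -2.4319 \cdot 10^{-6}$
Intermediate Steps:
$T = -5$ ($T = \left(- \frac{1}{2}\right) 10 = -5$)
$F{\left(H \right)} = 20$ ($F{\left(H \right)} = 5 \cdot 4 = 20$)
$D{\left(V \right)} = -11 - 11 V$ ($D{\left(V \right)} = - 11 \left(1 + V\right) = -11 - 11 V$)
$\frac{1}{u + D{\left(F{\left(T \right)} \right)}} = \frac{1}{-410964 - 231} = \frac{1}{-411195} = - \frac{1}{411195}$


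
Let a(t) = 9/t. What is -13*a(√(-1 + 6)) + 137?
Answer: 137 - 117*√5/5 ≈ 84.676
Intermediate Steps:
-13*a(√(-1 + 6)) + 137 = -117/(√(-1 + 6)) + 137 = -117/(√5) + 137 = -117*√5/5 + 137 = 137 - 117*√5/5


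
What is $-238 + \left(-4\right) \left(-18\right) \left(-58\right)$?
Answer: $-4414$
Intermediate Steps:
$-238 + \left(-4\right) \left(-18\right) \left(-58\right) = -238 + 72 \left(-58\right) = -238 - 4176 = -4414$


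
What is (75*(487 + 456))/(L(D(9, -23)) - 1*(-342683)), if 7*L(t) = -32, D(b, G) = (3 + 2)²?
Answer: 165025/799583 ≈ 0.20639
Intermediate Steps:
D(b, G) = 25 (D(b, G) = 5² = 25)
L(t) = -32/7 (L(t) = (⅐)*(-32) = -32/7)
(75*(487 + 456))/(L(D(9, -23)) - 1*(-342683)) = (75*(487 + 456))/(-32/7 - 1*(-342683)) = (75*943)/(-32/7 + 342683) = 70725/(2398749/7) = 70725*(7/2398749) = 165025/799583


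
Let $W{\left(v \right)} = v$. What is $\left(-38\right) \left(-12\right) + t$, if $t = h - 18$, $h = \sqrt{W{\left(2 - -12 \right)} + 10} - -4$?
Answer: $442 + 2 \sqrt{6} \approx 446.9$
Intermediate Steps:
$h = 4 + 2 \sqrt{6}$ ($h = \sqrt{\left(2 - -12\right) + 10} - -4 = \sqrt{\left(2 + 12\right) + 10} + 4 = \sqrt{14 + 10} + 4 = \sqrt{24} + 4 = 2 \sqrt{6} + 4 = 4 + 2 \sqrt{6} \approx 8.899$)
$t = -14 + 2 \sqrt{6}$ ($t = \left(4 + 2 \sqrt{6}\right) - 18 = -14 + 2 \sqrt{6} \approx -9.101$)
$\left(-38\right) \left(-12\right) + t = \left(-38\right) \left(-12\right) - \left(14 - 2 \sqrt{6}\right) = 456 - \left(14 - 2 \sqrt{6}\right) = 442 + 2 \sqrt{6}$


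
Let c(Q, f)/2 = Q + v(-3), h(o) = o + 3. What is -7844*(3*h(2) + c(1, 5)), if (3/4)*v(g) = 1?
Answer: -462796/3 ≈ -1.5427e+5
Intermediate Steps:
v(g) = 4/3 (v(g) = (4/3)*1 = 4/3)
h(o) = 3 + o
c(Q, f) = 8/3 + 2*Q (c(Q, f) = 2*(Q + 4/3) = 2*(4/3 + Q) = 8/3 + 2*Q)
-7844*(3*h(2) + c(1, 5)) = -7844*(3*(3 + 2) + (8/3 + 2*1)) = -7844*(3*5 + (8/3 + 2)) = -7844*(15 + 14/3) = -7844*59/3 = -462796/3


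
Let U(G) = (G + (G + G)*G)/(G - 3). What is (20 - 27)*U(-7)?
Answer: 637/10 ≈ 63.700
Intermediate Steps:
U(G) = (G + 2*G²)/(-3 + G) (U(G) = (G + (2*G)*G)/(-3 + G) = (G + 2*G²)/(-3 + G))
(20 - 27)*U(-7) = (20 - 27)*(-7*(1 + 2*(-7))/(-3 - 7)) = -(-49)*(1 - 14)/(-10) = -(-49)*(-1)*(-13)/10 = -7*(-91/10) = 637/10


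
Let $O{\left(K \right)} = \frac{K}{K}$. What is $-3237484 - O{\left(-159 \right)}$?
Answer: $-3237485$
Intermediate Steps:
$O{\left(K \right)} = 1$
$-3237484 - O{\left(-159 \right)} = -3237484 - 1 = -3237485$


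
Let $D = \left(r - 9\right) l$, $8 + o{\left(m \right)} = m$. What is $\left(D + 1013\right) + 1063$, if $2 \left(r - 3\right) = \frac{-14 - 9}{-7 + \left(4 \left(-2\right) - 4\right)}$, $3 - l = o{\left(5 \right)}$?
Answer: $\frac{38829}{19} \approx 2043.6$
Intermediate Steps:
$o{\left(m \right)} = -8 + m$
$l = 6$ ($l = 3 - \left(-8 + 5\right) = 3 - -3 = 3 + 3 = 6$)
$r = \frac{137}{38}$ ($r = 3 + \frac{\left(-14 - 9\right) \frac{1}{-7 + \left(4 \left(-2\right) - 4\right)}}{2} = 3 + \frac{\left(-23\right) \frac{1}{-7 - 12}}{2} = 3 + \frac{\left(-23\right) \frac{1}{-19}}{2} = 3 + \frac{\left(-23\right) \left(- \frac{1}{19}\right)}{2} = 3 + \frac{1}{2} \cdot \frac{23}{19} = 3 + \frac{23}{38} = \frac{137}{38} \approx 3.6053$)
$D = - \frac{615}{19}$ ($D = \left(\frac{137}{38} - 9\right) 6 = \left(- \frac{205}{38}\right) 6 = - \frac{615}{19} \approx -32.368$)
$\left(D + 1013\right) + 1063 = \left(- \frac{615}{19} + 1013\right) + 1063 = \frac{18632}{19} + 1063 = \frac{38829}{19}$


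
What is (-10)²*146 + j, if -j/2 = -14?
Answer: 14628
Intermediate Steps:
j = 28 (j = -2*(-14) = 28)
(-10)²*146 + j = (-10)²*146 + 28 = 100*146 + 28 = 14600 + 28 = 14628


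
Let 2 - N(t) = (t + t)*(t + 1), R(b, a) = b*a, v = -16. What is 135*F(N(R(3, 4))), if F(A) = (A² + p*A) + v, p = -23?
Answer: 13933890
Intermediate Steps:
R(b, a) = a*b
N(t) = 2 - 2*t*(1 + t) (N(t) = 2 - (t + t)*(t + 1) = 2 - 2*t*(1 + t))
F(A) = -16 + A² - 23*A (F(A) = (A² - 23*A) - 16 = -16 + A² - 23*A)
135*F(N(R(3, 4))) = 135*(-16 + (2 - 8*3 - 2*(4*3)²)² - 23*(2 - 8*3 - 2*(4*3)²)) = 135*(-16 + (2 - 2*12 - 2*12²)² - 23*(2 - 2*12 - 2*12²)) = 135*(-16 + (2 - 24 - 2*144)² - 23*(2 - 24 - 2*144)) = 135*(-16 + (2 - 24 - 288)² - 23*(2 - 24 - 288)) = 135*(-16 + (-310)² - 23*(-310)) = 135*(-16 + 96100 + 7130) = 135*103214 = 13933890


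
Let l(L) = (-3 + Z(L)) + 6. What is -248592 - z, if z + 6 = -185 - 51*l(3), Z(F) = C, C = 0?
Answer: -248248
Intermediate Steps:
Z(F) = 0
l(L) = 3 (l(L) = (-3 + 0) + 6 = -3 + 6 = 3)
z = -344 (z = -6 + (-185 - 51*3) = -6 + (-185 - 153) = -6 - 338 = -344)
-248592 - z = -248592 - 1*(-344) = -248592 + 344 = -248248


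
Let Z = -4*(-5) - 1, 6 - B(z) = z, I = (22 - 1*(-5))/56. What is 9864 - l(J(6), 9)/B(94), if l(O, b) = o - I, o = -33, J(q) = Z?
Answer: 48607917/4928 ≈ 9863.6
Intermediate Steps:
I = 27/56 (I = (22 + 5)*(1/56) = 27*(1/56) = 27/56 ≈ 0.48214)
B(z) = 6 - z
Z = 19 (Z = 20 - 1 = 19)
J(q) = 19
l(O, b) = -1875/56 (l(O, b) = -33 - 1*27/56 = -33 - 27/56 = -1875/56)
9864 - l(J(6), 9)/B(94) = 9864 - (-1875)/(56*(6 - 1*94)) = 9864 - (-1875)/(56*(6 - 94)) = 9864 - (-1875)/(56*(-88)) = 9864 - (-1875)*(-1)/(56*88) = 9864 - 1*1875/4928 = 9864 - 1875/4928 = 48607917/4928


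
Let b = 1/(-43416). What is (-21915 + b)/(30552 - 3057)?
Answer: -73189357/91824840 ≈ -0.79705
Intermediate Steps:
b = -1/43416 ≈ -2.3033e-5
(-21915 + b)/(30552 - 3057) = (-21915 - 1/43416)/(30552 - 3057) = -951461641/43416/27495 = -951461641/43416*1/27495 = -73189357/91824840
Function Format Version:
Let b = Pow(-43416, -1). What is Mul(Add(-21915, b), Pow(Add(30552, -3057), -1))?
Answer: Rational(-73189357, 91824840) ≈ -0.79705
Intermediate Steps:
b = Rational(-1, 43416) ≈ -2.3033e-5
Mul(Add(-21915, b), Pow(Add(30552, -3057), -1)) = Mul(Add(-21915, Rational(-1, 43416)), Pow(Add(30552, -3057), -1)) = Mul(Rational(-951461641, 43416), Pow(27495, -1)) = Mul(Rational(-951461641, 43416), Rational(1, 27495)) = Rational(-73189357, 91824840)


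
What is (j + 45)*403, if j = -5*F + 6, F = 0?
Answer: 20553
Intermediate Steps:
j = 6 (j = -5*0 + 6 = 0 + 6 = 6)
(j + 45)*403 = (6 + 45)*403 = 51*403 = 20553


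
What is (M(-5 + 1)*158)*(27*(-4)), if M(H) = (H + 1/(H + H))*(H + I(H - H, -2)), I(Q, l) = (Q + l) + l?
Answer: -563112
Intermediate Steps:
I(Q, l) = Q + 2*l
M(H) = (-4 + H)*(H + 1/(2*H)) (M(H) = (H + 1/(H + H))*(H + ((H - H) + 2*(-2))) = (H + 1/(2*H))*(H + (0 - 4)) = (H + 1/(2*H))*(H - 4) = (H + 1/(2*H))*(-4 + H) = (-4 + H)*(H + 1/(2*H)))
(M(-5 + 1)*158)*(27*(-4)) = ((1/2 + (-5 + 1)**2 - 4*(-5 + 1) - 2/(-5 + 1))*158)*(27*(-4)) = ((1/2 + (-4)**2 - 4*(-4) - 2/(-4))*158)*(-108) = ((1/2 + 16 + 16 - 2*(-1/4))*158)*(-108) = ((1/2 + 16 + 16 + 1/2)*158)*(-108) = (33*158)*(-108) = 5214*(-108) = -563112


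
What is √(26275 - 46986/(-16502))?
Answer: √1788969592018/8251 ≈ 162.10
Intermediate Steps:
√(26275 - 46986/(-16502)) = √(26275 - 46986*(-1/16502)) = √(26275 + 23493/8251) = √(216818518/8251) = √1788969592018/8251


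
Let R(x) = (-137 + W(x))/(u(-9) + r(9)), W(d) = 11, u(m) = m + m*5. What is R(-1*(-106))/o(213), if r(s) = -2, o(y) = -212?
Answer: -9/848 ≈ -0.010613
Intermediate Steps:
u(m) = 6*m (u(m) = m + 5*m = 6*m)
R(x) = 9/4 (R(x) = (-137 + 11)/(6*(-9) - 2) = -126/(-54 - 2) = -126/(-56) = -126*(-1/56) = 9/4)
R(-1*(-106))/o(213) = (9/4)/(-212) = (9/4)*(-1/212) = -9/848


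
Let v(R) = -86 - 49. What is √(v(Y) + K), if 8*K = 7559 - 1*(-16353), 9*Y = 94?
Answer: √2854 ≈ 53.423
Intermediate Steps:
Y = 94/9 (Y = (⅑)*94 = 94/9 ≈ 10.444)
v(R) = -135
K = 2989 (K = (7559 - 1*(-16353))/8 = (7559 + 16353)/8 = (⅛)*23912 = 2989)
√(v(Y) + K) = √(-135 + 2989) = √2854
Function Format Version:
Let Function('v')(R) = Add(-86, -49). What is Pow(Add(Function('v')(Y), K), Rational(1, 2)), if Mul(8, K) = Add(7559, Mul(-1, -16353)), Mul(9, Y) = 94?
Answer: Pow(2854, Rational(1, 2)) ≈ 53.423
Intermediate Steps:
Y = Rational(94, 9) (Y = Mul(Rational(1, 9), 94) = Rational(94, 9) ≈ 10.444)
Function('v')(R) = -135
K = 2989 (K = Mul(Rational(1, 8), Add(7559, Mul(-1, -16353))) = Mul(Rational(1, 8), Add(7559, 16353)) = Mul(Rational(1, 8), 23912) = 2989)
Pow(Add(Function('v')(Y), K), Rational(1, 2)) = Pow(Add(-135, 2989), Rational(1, 2)) = Pow(2854, Rational(1, 2))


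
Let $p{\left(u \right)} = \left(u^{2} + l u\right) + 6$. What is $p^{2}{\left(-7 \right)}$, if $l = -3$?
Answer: $5776$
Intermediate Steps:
$p{\left(u \right)} = 6 + u^{2} - 3 u$ ($p{\left(u \right)} = \left(u^{2} - 3 u\right) + 6 = 6 + u^{2} - 3 u$)
$p^{2}{\left(-7 \right)} = \left(6 + \left(-7\right)^{2} - -21\right)^{2} = \left(6 + 49 + 21\right)^{2} = 76^{2} = 5776$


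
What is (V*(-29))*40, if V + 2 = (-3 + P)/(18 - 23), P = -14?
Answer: -1624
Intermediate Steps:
V = 7/5 (V = -2 + (-3 - 14)/(18 - 23) = -2 - 17/(-5) = -2 - 17*(-1/5) = -2 + 17/5 = 7/5 ≈ 1.4000)
(V*(-29))*40 = ((7/5)*(-29))*40 = -203/5*40 = -1624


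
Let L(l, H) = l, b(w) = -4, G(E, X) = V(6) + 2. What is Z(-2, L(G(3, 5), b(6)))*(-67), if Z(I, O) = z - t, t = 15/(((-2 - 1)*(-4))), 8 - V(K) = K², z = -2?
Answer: 871/4 ≈ 217.75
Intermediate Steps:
V(K) = 8 - K²
G(E, X) = -26 (G(E, X) = (8 - 1*6²) + 2 = (8 - 1*36) + 2 = (8 - 36) + 2 = -28 + 2 = -26)
t = 5/4 (t = 15/((-3*(-4))) = 15/12 = 15*(1/12) = 5/4 ≈ 1.2500)
Z(I, O) = -13/4 (Z(I, O) = -2 - 1*5/4 = -2 - 5/4 = -13/4)
Z(-2, L(G(3, 5), b(6)))*(-67) = -13/4*(-67) = 871/4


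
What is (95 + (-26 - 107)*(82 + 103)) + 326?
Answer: -24184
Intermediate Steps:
(95 + (-26 - 107)*(82 + 103)) + 326 = (95 - 133*185) + 326 = (95 - 24605) + 326 = -24510 + 326 = -24184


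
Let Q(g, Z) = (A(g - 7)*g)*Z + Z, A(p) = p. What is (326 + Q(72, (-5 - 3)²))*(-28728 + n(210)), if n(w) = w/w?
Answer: -8615514570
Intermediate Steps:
n(w) = 1
Q(g, Z) = Z + Z*g*(-7 + g) (Q(g, Z) = ((g - 7)*g)*Z + Z = ((-7 + g)*g)*Z + Z = (g*(-7 + g))*Z + Z = Z*g*(-7 + g) + Z = Z + Z*g*(-7 + g))
(326 + Q(72, (-5 - 3)²))*(-28728 + n(210)) = (326 + (-5 - 3)²*(1 + 72*(-7 + 72)))*(-28728 + 1) = (326 + (-8)²*(1 + 72*65))*(-28727) = (326 + 64*(1 + 4680))*(-28727) = (326 + 64*4681)*(-28727) = (326 + 299584)*(-28727) = 299910*(-28727) = -8615514570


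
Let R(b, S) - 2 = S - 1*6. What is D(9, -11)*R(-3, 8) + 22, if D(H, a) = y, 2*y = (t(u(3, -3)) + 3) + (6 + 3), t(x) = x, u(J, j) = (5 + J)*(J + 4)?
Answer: 158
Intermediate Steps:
u(J, j) = (4 + J)*(5 + J) (u(J, j) = (5 + J)*(4 + J) = (4 + J)*(5 + J))
R(b, S) = -4 + S (R(b, S) = 2 + (S - 1*6) = 2 + (S - 6) = 2 + (-6 + S) = -4 + S)
y = 34 (y = (((20 + 3² + 9*3) + 3) + (6 + 3))/2 = (((20 + 9 + 27) + 3) + 9)/2 = ((56 + 3) + 9)/2 = (59 + 9)/2 = (½)*68 = 34)
D(H, a) = 34
D(9, -11)*R(-3, 8) + 22 = 34*(-4 + 8) + 22 = 34*4 + 22 = 136 + 22 = 158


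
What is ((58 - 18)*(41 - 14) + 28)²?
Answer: 1227664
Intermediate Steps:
((58 - 18)*(41 - 14) + 28)² = (40*27 + 28)² = (1080 + 28)² = 1108² = 1227664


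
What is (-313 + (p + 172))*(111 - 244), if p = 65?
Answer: 10108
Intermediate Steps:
(-313 + (p + 172))*(111 - 244) = (-313 + (65 + 172))*(111 - 244) = (-313 + 237)*(-133) = -76*(-133) = 10108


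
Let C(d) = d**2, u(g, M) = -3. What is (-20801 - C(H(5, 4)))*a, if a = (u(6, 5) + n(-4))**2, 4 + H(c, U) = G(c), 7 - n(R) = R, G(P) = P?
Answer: -1331328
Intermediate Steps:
n(R) = 7 - R
H(c, U) = -4 + c
a = 64 (a = (-3 + (7 - 1*(-4)))**2 = (-3 + (7 + 4))**2 = (-3 + 11)**2 = 8**2 = 64)
(-20801 - C(H(5, 4)))*a = (-20801 - (-4 + 5)**2)*64 = (-20801 - 1*1**2)*64 = (-20801 - 1*1)*64 = (-20801 - 1)*64 = -20802*64 = -1331328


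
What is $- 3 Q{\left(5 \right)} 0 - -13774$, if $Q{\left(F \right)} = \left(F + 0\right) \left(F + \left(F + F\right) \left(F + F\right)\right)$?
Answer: $13774$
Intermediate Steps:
$Q{\left(F \right)} = F \left(F + 4 F^{2}\right)$ ($Q{\left(F \right)} = F \left(F + 2 F 2 F\right) = F \left(F + 4 F^{2}\right)$)
$- 3 Q{\left(5 \right)} 0 - -13774 = - 3 \cdot 5^{2} \left(1 + 4 \cdot 5\right) 0 - -13774 = - 3 \cdot 25 \left(1 + 20\right) 0 + 13774 = - 3 \cdot 25 \cdot 21 \cdot 0 + 13774 = \left(-3\right) 525 \cdot 0 + 13774 = \left(-1575\right) 0 + 13774 = 0 + 13774 = 13774$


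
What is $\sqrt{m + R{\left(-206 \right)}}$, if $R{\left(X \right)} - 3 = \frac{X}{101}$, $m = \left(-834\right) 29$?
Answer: $\frac{i \sqrt{246711589}}{101} \approx 155.52 i$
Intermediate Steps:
$m = -24186$
$R{\left(X \right)} = 3 + \frac{X}{101}$
$\sqrt{m + R{\left(-206 \right)}} = \sqrt{-24186 + \left(3 + \frac{1}{101} \left(-206\right)\right)} = \sqrt{-24186 + \left(3 - \frac{206}{101}\right)} = \sqrt{-24186 + \frac{97}{101}} = \sqrt{- \frac{2442689}{101}} = \frac{i \sqrt{246711589}}{101}$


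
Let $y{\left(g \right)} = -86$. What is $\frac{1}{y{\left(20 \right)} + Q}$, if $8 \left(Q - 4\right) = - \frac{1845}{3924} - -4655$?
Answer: $\frac{3488}{1743359} \approx 0.0020007$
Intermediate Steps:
$Q = \frac{2043327}{3488}$ ($Q = 4 + \frac{- \frac{1845}{3924} - -4655}{8} = 4 + \frac{\left(-1845\right) \frac{1}{3924} + 4655}{8} = 4 + \frac{- \frac{205}{436} + 4655}{8} = 4 + \frac{1}{8} \cdot \frac{2029375}{436} = 4 + \frac{2029375}{3488} = \frac{2043327}{3488} \approx 585.82$)
$\frac{1}{y{\left(20 \right)} + Q} = \frac{1}{-86 + \frac{2043327}{3488}} = \frac{1}{\frac{1743359}{3488}} = \frac{3488}{1743359}$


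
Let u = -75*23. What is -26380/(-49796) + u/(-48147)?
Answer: 113001330/199794001 ≈ 0.56559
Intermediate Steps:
u = -1725
-26380/(-49796) + u/(-48147) = -26380/(-49796) - 1725/(-48147) = -26380*(-1/49796) - 1725*(-1/48147) = 6595/12449 + 575/16049 = 113001330/199794001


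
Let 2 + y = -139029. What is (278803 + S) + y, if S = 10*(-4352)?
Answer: 96252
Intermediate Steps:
y = -139031 (y = -2 - 139029 = -139031)
S = -43520
(278803 + S) + y = (278803 - 43520) - 139031 = 235283 - 139031 = 96252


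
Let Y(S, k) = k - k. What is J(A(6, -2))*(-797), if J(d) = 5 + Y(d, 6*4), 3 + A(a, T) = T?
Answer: -3985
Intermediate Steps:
Y(S, k) = 0
A(a, T) = -3 + T
J(d) = 5 (J(d) = 5 + 0 = 5)
J(A(6, -2))*(-797) = 5*(-797) = -3985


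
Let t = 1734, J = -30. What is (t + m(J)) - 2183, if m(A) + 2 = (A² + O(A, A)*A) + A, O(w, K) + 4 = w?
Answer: 1439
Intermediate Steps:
O(w, K) = -4 + w
m(A) = -2 + A + A² + A*(-4 + A) (m(A) = -2 + ((A² + (-4 + A)*A) + A) = -2 + ((A² + A*(-4 + A)) + A) = -2 + (A + A² + A*(-4 + A)) = -2 + A + A² + A*(-4 + A))
(t + m(J)) - 2183 = (1734 + (-2 - 3*(-30) + 2*(-30)²)) - 2183 = (1734 + (-2 + 90 + 2*900)) - 2183 = (1734 + (-2 + 90 + 1800)) - 2183 = (1734 + 1888) - 2183 = 3622 - 2183 = 1439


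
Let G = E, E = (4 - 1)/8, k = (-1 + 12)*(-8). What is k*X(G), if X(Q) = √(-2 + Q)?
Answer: -22*I*√26 ≈ -112.18*I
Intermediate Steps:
k = -88 (k = 11*(-8) = -88)
E = 3/8 (E = 3*(⅛) = 3/8 ≈ 0.37500)
G = 3/8 ≈ 0.37500
k*X(G) = -88*√(-2 + 3/8) = -22*I*√26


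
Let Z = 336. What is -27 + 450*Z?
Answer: 151173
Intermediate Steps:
-27 + 450*Z = -27 + 450*336 = -27 + 151200 = 151173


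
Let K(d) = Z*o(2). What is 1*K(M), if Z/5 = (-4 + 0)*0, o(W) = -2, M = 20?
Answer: 0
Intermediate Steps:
Z = 0 (Z = 5*((-4 + 0)*0) = 5*(-4*0) = 5*0 = 0)
K(d) = 0 (K(d) = 0*(-2) = 0)
1*K(M) = 1*0 = 0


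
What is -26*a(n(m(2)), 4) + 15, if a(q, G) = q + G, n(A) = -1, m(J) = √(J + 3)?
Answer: -63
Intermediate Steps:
m(J) = √(3 + J)
a(q, G) = G + q
-26*a(n(m(2)), 4) + 15 = -26*(4 - 1) + 15 = -26*3 + 15 = -78 + 15 = -63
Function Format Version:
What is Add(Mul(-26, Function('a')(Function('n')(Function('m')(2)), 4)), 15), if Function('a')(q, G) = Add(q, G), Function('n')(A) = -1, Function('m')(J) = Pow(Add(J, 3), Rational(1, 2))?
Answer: -63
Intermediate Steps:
Function('m')(J) = Pow(Add(3, J), Rational(1, 2))
Function('a')(q, G) = Add(G, q)
Add(Mul(-26, Function('a')(Function('n')(Function('m')(2)), 4)), 15) = Add(Mul(-26, Add(4, -1)), 15) = Add(Mul(-26, 3), 15) = Add(-78, 15) = -63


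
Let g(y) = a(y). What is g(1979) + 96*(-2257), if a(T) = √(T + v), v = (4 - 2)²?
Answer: -216672 + √1983 ≈ -2.1663e+5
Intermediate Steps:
v = 4 (v = 2² = 4)
a(T) = √(4 + T) (a(T) = √(T + 4) = √(4 + T))
g(y) = √(4 + y)
g(1979) + 96*(-2257) = √(4 + 1979) + 96*(-2257) = √1983 - 216672 = -216672 + √1983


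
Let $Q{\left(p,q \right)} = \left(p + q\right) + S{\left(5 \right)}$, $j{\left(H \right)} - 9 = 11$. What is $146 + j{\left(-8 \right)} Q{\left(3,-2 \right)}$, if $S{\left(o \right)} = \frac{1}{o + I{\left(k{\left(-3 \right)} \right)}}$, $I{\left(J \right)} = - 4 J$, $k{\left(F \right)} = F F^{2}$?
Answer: $\frac{18778}{113} \approx 166.18$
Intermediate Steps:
$k{\left(F \right)} = F^{3}$
$j{\left(H \right)} = 20$ ($j{\left(H \right)} = 9 + 11 = 20$)
$S{\left(o \right)} = \frac{1}{108 + o}$ ($S{\left(o \right)} = \frac{1}{o - 4 \left(-3\right)^{3}} = \frac{1}{o - -108} = \frac{1}{o + 108} = \frac{1}{108 + o}$)
$Q{\left(p,q \right)} = \frac{1}{113} + p + q$ ($Q{\left(p,q \right)} = \left(p + q\right) + \frac{1}{108 + 5} = \left(p + q\right) + \frac{1}{113} = \frac{1}{113} + p + q$)
$146 + j{\left(-8 \right)} Q{\left(3,-2 \right)} = 146 + 20 \left(\frac{1}{113} + 3 - 2\right) = 146 + 20 \cdot \frac{114}{113} = 146 + \frac{2280}{113} = \frac{18778}{113}$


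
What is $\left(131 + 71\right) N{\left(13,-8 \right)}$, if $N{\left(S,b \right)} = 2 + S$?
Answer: $3030$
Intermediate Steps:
$\left(131 + 71\right) N{\left(13,-8 \right)} = \left(131 + 71\right) \left(2 + 13\right) = 202 \cdot 15 = 3030$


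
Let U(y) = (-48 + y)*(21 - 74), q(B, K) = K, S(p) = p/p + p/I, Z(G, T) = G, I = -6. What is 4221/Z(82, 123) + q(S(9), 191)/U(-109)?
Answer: 35138603/682322 ≈ 51.499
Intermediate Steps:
S(p) = 1 - p/6 (S(p) = p/p + p/(-6) = 1 + p*(-⅙) = 1 - p/6)
U(y) = 2544 - 53*y (U(y) = (-48 + y)*(-53) = 2544 - 53*y)
4221/Z(82, 123) + q(S(9), 191)/U(-109) = 4221/82 + 191/(2544 - 53*(-109)) = 4221*(1/82) + 191/(2544 + 5777) = 4221/82 + 191/8321 = 35138603/682322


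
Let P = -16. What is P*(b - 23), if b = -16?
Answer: 624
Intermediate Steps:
P*(b - 23) = -16*(-16 - 23) = -16*(-39) = 624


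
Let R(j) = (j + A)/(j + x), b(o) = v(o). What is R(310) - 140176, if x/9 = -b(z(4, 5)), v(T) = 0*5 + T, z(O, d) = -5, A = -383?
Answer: -49762553/355 ≈ -1.4018e+5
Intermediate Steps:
v(T) = T (v(T) = 0 + T = T)
b(o) = o
x = 45 (x = 9*(-1*(-5)) = 9*5 = 45)
R(j) = (-383 + j)/(45 + j) (R(j) = (j - 383)/(j + 45) = (-383 + j)/(45 + j))
R(310) - 140176 = (-383 + 310)/(45 + 310) - 140176 = -73/355 - 140176 = -49762553/355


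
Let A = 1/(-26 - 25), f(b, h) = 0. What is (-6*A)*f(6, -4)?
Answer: 0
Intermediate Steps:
A = -1/51 (A = 1/(-51) = -1/51 ≈ -0.019608)
(-6*A)*f(6, -4) = -6*(-1/51)*0 = (2/17)*0 = 0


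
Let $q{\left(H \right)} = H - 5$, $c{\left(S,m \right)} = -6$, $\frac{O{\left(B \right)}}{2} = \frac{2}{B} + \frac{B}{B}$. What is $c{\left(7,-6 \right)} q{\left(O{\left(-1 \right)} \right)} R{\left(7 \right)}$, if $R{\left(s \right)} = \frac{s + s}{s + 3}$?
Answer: $\frac{294}{5} \approx 58.8$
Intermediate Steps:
$O{\left(B \right)} = 2 + \frac{4}{B}$ ($O{\left(B \right)} = 2 \left(\frac{2}{B} + \frac{B}{B}\right) = 2 \left(\frac{2}{B} + 1\right) = 2 \left(1 + \frac{2}{B}\right) = 2 + \frac{4}{B}$)
$R{\left(s \right)} = \frac{2 s}{3 + s}$
$q{\left(H \right)} = -5 + H$
$c{\left(7,-6 \right)} q{\left(O{\left(-1 \right)} \right)} R{\left(7 \right)} = - 6 \left(-5 + \left(2 + \frac{4}{-1}\right)\right) 2 \cdot 7 \frac{1}{3 + 7} = - 6 \left(-5 + \left(2 + 4 \left(-1\right)\right)\right) 2 \cdot 7 \cdot \frac{1}{10} = - 6 \left(-5 + \left(2 - 4\right)\right) 2 \cdot 7 \cdot \frac{1}{10} = - 6 \left(-5 - 2\right) \frac{7}{5} = \left(-6\right) \left(-7\right) \frac{7}{5} = 42 \cdot \frac{7}{5} = \frac{294}{5}$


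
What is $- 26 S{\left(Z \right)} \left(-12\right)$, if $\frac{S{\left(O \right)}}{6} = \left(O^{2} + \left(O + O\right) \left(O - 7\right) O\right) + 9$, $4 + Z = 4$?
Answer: $16848$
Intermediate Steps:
$Z = 0$ ($Z = -4 + 4 = 0$)
$S{\left(O \right)} = 54 + 6 O^{2} + 12 O^{2} \left(-7 + O\right)$ ($S{\left(O \right)} = 6 \left(\left(O^{2} + \left(O + O\right) \left(O - 7\right) O\right) + 9\right) = 6 \left(\left(O^{2} + 2 O \left(-7 + O\right) O\right) + 9\right) = 6 \left(\left(O^{2} + 2 O^{2} \left(-7 + O\right)\right) + 9\right) = 6 \left(9 + O^{2} + 2 O^{2} \left(-7 + O\right)\right) = 54 + 6 O^{2} + 12 O^{2} \left(-7 + O\right)$)
$- 26 S{\left(Z \right)} \left(-12\right) = - 26 \left(54 - 78 \cdot 0^{2} + 12 \cdot 0^{3}\right) \left(-12\right) = - 26 \left(54 - 0 + 12 \cdot 0\right) \left(-12\right) = - 26 \left(54 + 0 + 0\right) \left(-12\right) = \left(-26\right) 54 \left(-12\right) = \left(-1404\right) \left(-12\right) = 16848$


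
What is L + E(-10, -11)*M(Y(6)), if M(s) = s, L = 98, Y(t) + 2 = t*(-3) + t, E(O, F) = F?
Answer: 252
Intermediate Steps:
Y(t) = -2 - 2*t (Y(t) = -2 + (t*(-3) + t) = -2 + (-3*t + t) = -2 - 2*t)
L + E(-10, -11)*M(Y(6)) = 98 - 11*(-2 - 2*6) = 98 - 11*(-2 - 12) = 98 - 11*(-14) = 98 + 154 = 252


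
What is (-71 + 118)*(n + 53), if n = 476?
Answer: 24863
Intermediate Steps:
(-71 + 118)*(n + 53) = (-71 + 118)*(476 + 53) = 47*529 = 24863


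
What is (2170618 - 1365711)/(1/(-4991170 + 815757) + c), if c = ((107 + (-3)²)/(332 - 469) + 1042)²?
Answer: 63079214656211479/84951278741086403 ≈ 0.74253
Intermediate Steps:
c = 20345599044/18769 (c = ((107 + 9)/(-137) + 1042)² = (116*(-1/137) + 1042)² = (-116/137 + 1042)² = (142638/137)² = 20345599044/18769 ≈ 1.0840e+6)
(2170618 - 1365711)/(1/(-4991170 + 815757) + c) = (2170618 - 1365711)/(1/(-4991170 + 815757) + 20345599044/18769) = 804907/(1/(-4175413) + 20345599044/18769) = 804907/(-1/4175413 + 20345599044/18769) = 804907/(84951278741086403/78368326597) = 804907*(78368326597/84951278741086403) = 63079214656211479/84951278741086403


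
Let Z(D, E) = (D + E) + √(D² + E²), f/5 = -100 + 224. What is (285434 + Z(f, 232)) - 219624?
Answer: 66662 + 4*√27389 ≈ 67324.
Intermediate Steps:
f = 620 (f = 5*(-100 + 224) = 5*124 = 620)
Z(D, E) = D + E + √(D² + E²)
(285434 + Z(f, 232)) - 219624 = (285434 + (620 + 232 + √(620² + 232²))) - 219624 = (285434 + (620 + 232 + √(384400 + 53824))) - 219624 = (285434 + (620 + 232 + √438224)) - 219624 = (285434 + (620 + 232 + 4*√27389)) - 219624 = (285434 + (852 + 4*√27389)) - 219624 = (286286 + 4*√27389) - 219624 = 66662 + 4*√27389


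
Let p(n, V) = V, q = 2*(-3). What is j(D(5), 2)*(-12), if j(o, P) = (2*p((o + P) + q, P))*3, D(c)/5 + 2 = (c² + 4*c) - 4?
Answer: -144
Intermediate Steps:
q = -6
D(c) = -30 + 5*c² + 20*c (D(c) = -10 + 5*((c² + 4*c) - 4) = -10 + 5*(-4 + c² + 4*c) = -10 + (-20 + 5*c² + 20*c) = -30 + 5*c² + 20*c)
j(o, P) = 6*P (j(o, P) = (2*P)*3 = 6*P)
j(D(5), 2)*(-12) = (6*2)*(-12) = 12*(-12) = -144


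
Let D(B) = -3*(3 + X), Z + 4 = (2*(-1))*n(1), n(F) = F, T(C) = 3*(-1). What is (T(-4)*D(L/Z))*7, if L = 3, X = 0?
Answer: 189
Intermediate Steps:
T(C) = -3
Z = -6 (Z = -4 + (2*(-1))*1 = -4 - 2*1 = -4 - 2 = -6)
D(B) = -9 (D(B) = -3*(3 + 0) = -3*3 = -9)
(T(-4)*D(L/Z))*7 = -3*(-9)*7 = 27*7 = 189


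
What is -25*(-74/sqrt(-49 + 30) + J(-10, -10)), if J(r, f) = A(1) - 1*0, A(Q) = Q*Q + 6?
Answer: -175 - 1850*I*sqrt(19)/19 ≈ -175.0 - 424.42*I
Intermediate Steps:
A(Q) = 6 + Q**2 (A(Q) = Q**2 + 6 = 6 + Q**2)
J(r, f) = 7 (J(r, f) = (6 + 1**2) - 1*0 = (6 + 1) + 0 = 7 + 0 = 7)
-25*(-74/sqrt(-49 + 30) + J(-10, -10)) = -25*(-74/sqrt(-49 + 30) + 7) = -25*(-74*(-I*sqrt(19)/19) + 7) = -25*(-(-74)*I*sqrt(19)/19 + 7) = -25*(74*I*sqrt(19)/19 + 7) = -25*(7 + 74*I*sqrt(19)/19) = -175 - 1850*I*sqrt(19)/19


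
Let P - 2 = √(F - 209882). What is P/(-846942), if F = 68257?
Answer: -1/423471 - 5*I*√5665/846942 ≈ -2.3614e-6 - 0.00044434*I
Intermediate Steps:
P = 2 + 5*I*√5665 (P = 2 + √(68257 - 209882) = 2 + √(-141625) = 2 + 5*I*√5665 ≈ 2.0 + 376.33*I)
P/(-846942) = (2 + 5*I*√5665)/(-846942) = (2 + 5*I*√5665)*(-1/846942) = -1/423471 - 5*I*√5665/846942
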